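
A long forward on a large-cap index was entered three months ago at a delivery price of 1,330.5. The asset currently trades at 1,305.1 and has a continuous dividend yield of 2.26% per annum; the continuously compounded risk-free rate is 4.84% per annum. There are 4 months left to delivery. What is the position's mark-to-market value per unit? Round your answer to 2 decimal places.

Current fair forward for the remaining 4 months: F = S·e^((r − q)·T), (r − q) = 0.0484 − 0.0226 = 0.0258
F = 1305.1 · e^(0.0258 × 4/12) = 1305.1 × 1.00863709 = 1316.3723
Value of long forward = (F − K)·e^(−rT) = (1316.3723 − 1330.5) · e^(−0.0484·4/12)
= -14.1277 × 0.98399611 = -13.90

-13.90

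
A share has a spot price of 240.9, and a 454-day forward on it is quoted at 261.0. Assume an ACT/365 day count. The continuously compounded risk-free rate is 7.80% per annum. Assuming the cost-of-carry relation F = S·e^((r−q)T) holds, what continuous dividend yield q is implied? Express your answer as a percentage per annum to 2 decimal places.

1.36%

From F = S·e^((r−q)T): (r − q) = ln(F/S)/T
ln(261.0/240.9) = ln(1.083437) = 0.080138
(r − q) = 0.080138 / (454/365) = 0.064428
q = r − ln(F/S)/T = 0.0780 − 0.064428 = 0.013572
q = 1.36%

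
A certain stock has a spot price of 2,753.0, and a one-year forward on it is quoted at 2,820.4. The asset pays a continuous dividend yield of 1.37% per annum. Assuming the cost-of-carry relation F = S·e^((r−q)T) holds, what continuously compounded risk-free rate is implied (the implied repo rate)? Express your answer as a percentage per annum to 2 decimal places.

3.79%

From F = S·e^((r−q)T): (r − q) = ln(F/S)/T
ln(2820.4/2753.0) = ln(1.024482) = 0.024187
(r − q) = 0.024187 / (12/12) = 0.024187
r = ln(F/S)/T + q = 0.024187 + 0.0137 = 0.037887
r = 3.79%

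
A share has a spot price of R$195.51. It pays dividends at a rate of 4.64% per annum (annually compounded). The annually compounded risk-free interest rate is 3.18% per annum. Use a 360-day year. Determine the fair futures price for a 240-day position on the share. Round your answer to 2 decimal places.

F = S · (1+r)^T / (1+q)^T
= 195.51 × 1.021089 / 1.030699 = 195.51 × 0.990676
F = R$193.69

R$193.69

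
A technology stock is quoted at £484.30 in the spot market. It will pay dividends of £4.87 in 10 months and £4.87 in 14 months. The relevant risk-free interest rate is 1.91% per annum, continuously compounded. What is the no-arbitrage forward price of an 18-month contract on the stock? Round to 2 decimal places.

PV(dividends) I = 4.87·e^(−0.0191·10/12) + 4.87·e^(−0.0191·14/12)
I = 4.7931 + 4.7627 = 9.5558
F = (S − I)·e^(rT) = (484.30 − 9.5558) · e^(0.0191·18/12)
= 474.7442 · e^0.028650 = 474.7442 × 1.029064 = £488.54

£488.54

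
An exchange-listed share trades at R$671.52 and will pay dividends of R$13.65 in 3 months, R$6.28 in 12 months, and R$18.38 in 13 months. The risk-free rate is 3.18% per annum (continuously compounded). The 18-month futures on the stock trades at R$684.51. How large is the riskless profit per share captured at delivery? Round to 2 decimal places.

PV(dividends) I = 13.65·e^(−0.0318·3/12) + 6.28·e^(−0.0318·12/12) + 18.38·e^(−0.0318·13/12) = 37.3829
Fair futures F* = (S − I)·e^(rT) = (671.52 − 37.3829)·e^0.047700 = 634.1371 × 1.048856 = 665.1185
Market R$684.51 > fair 665.1185: forward overpriced → cash-and-carry (borrow at r, buy the stock and collect the dividends, short the forward).
Profit at T = |F_mkt − F*| = |684.51 − 665.1185| = R$19.39 per share

R$19.39 per share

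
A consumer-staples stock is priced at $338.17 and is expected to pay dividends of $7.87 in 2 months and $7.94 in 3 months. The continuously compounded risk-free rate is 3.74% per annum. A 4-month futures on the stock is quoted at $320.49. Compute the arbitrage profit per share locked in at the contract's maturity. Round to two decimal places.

PV(dividends) I = 7.87·e^(−0.0374·2/12) + 7.94·e^(−0.0374·3/12) = 15.6872
Fair futures F* = (S − I)·e^(rT) = (338.17 − 15.6872)·e^0.012467 = 322.4828 × 1.012545 = 326.5283
Market $320.49 < fair 326.5283: forward underpriced → reverse cash-and-carry (short the stock, invest proceeds at r, pay the dividends, go long the forward).
Profit at T = |F_mkt − F*| = |320.49 − 326.5283| = $6.04 per share

$6.04 per share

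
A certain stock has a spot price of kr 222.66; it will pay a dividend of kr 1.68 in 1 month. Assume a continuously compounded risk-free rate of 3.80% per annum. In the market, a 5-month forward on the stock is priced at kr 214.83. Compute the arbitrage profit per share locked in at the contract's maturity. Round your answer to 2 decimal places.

kr 9.68 per share

PV(dividends) I = 1.68·e^(−0.0380·1/12) = 1.6747
Fair forward F* = (S − I)·e^(rT) = (222.66 − 1.6747)·e^0.015833 = 220.9853 × 1.015959 = 224.5120
Market kr 214.83 < fair 224.5120: forward underpriced → reverse cash-and-carry (short the stock, invest proceeds at r, pay the dividends, go long the forward).
Profit at T = |F_mkt − F*| = |214.83 − 224.5120| = kr 9.68 per share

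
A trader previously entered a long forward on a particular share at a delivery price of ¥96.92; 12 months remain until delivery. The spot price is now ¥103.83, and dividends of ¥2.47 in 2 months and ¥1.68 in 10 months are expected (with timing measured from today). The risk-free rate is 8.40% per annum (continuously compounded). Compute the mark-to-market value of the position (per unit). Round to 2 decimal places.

PV(remaining dividends) I = 2.47·e^(−0.0840·2/12) + 1.68·e^(−0.0840·10/12) = 4.0021
Current forward F = (S − I)·e^(rT) = (103.83 − 4.0021)·e^(0.0840·12/12) = 99.8279 × 1.087629 = 108.5757
Value (long) = (F − K)·e^(−rT) = (108.5757 − 96.92) × 0.919431 = 10.7166
Value = ¥10.72

¥10.72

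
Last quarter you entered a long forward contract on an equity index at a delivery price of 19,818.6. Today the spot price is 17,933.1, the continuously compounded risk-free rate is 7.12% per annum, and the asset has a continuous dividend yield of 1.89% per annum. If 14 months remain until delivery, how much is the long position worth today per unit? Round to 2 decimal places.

-696.85

Current fair forward for the remaining 14 months: F = S·e^((r − q)·T), (r − q) = 0.0712 − 0.0189 = 0.0523
F = 17933.1 · e^(0.0523 × 14/12) = 17933.1 × 1.06291663 = 19061.3902
Value of long forward = (F − K)·e^(−rT) = (19061.3902 − 19818.6) · e^(−0.0712·14/12)
= -757.2098 × 0.92028979 = -696.85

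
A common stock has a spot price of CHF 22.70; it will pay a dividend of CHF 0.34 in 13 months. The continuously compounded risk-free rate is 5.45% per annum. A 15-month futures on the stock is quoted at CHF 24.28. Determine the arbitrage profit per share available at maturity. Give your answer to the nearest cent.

PV(dividends) I = 0.34·e^(−0.0545·13/12) = 0.3205
Fair futures F* = (S − I)·e^(rT) = (22.70 − 0.3205)·e^0.068125 = 22.3795 × 1.070499 = 23.9572
Market CHF 24.28 > fair 23.9572: forward overpriced → cash-and-carry (borrow at r, buy the stock and collect the dividends, short the forward).
Profit at T = |F_mkt − F*| = |24.28 − 23.9572| = CHF 0.32 per share

CHF 0.32 per share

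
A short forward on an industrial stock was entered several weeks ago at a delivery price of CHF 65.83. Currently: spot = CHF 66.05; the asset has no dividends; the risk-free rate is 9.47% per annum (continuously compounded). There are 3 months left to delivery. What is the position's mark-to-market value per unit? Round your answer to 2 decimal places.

Current fair forward for the remaining 3 months: F = S·e^(r·T), r = 0.0947
F = 66.05 · e^(0.0947 × 3/12) = 66.05 × 1.023957 = 67.6324
Value of long forward = (F − K)·e^(−rT) = (67.6324 − 65.83) · e^(−0.0947·3/12)
= 1.8024 × 0.976603 = 1.76
Short position value = −(long value) = -CHF 1.76

-CHF 1.76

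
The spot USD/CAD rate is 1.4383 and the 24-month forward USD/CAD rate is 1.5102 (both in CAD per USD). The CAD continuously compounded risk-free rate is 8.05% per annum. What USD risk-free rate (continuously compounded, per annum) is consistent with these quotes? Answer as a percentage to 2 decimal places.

5.61%

F = S·e^((r_CAD − r_USD)T) ⇒ r_USD = r_CAD − ln(F/S)/T
ln(1.5102/1.4383) = 0.048780; /(24/12) = 0.024390
r_USD = 0.0805 − 0.024390 = 0.056110
r_USD = 5.61%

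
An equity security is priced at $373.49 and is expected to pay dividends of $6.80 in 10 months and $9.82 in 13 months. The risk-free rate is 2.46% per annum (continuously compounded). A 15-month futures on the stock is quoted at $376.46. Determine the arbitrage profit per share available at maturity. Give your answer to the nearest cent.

$8.04 per share

PV(dividends) I = 6.80·e^(−0.0246·10/12) + 9.82·e^(−0.0246·13/12) = 16.2238
Fair futures F* = (S − I)·e^(rT) = (373.49 − 16.2238)·e^0.030750 = 357.2662 × 1.031228 = 368.4229
Market $376.46 > fair 368.4229: forward overpriced → cash-and-carry (borrow at r, buy the stock and collect the dividends, short the forward).
Profit at T = |F_mkt − F*| = |376.46 − 368.4229| = $8.04 per share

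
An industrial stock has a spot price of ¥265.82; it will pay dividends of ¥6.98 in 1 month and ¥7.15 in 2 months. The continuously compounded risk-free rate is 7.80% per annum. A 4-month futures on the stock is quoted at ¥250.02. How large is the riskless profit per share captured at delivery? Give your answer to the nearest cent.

¥8.44 per share

PV(dividends) I = 6.98·e^(−0.0780·1/12) + 7.15·e^(−0.0780·2/12) = 13.9924
Fair futures F* = (S − I)·e^(rT) = (265.82 − 13.9924)·e^0.026000 = 251.8276 × 1.026341 = 258.4610
Market ¥250.02 < fair 258.4610: forward underpriced → reverse cash-and-carry (short the stock, invest proceeds at r, pay the dividends, go long the forward).
Profit at T = |F_mkt − F*| = |250.02 − 258.4610| = ¥8.44 per share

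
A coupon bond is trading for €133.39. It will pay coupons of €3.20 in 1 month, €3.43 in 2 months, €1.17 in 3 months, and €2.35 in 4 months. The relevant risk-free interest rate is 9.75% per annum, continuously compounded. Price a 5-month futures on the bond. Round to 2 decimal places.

PV(coupons) I = 3.20·e^(−0.0975·1/12) + 3.43·e^(−0.0975·2/12) + 1.17·e^(−0.0975·3/12) + 2.35·e^(−0.0975·4/12)
I = 3.1741 + 3.3747 + 1.1418 + 2.2749 = 9.9655
F = (S − I)·e^(rT) = (133.39 − 9.9655) · e^(0.0975·5/12)
= 123.4245 · e^0.040625 = 123.4245 × 1.041461 = €128.54

€128.54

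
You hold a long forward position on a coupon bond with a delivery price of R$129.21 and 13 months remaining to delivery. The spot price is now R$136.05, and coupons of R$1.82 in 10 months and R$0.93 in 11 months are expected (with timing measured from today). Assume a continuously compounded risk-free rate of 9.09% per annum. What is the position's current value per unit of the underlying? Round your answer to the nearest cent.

R$16.41

PV(remaining coupons) I = 1.82·e^(−0.0909·10/12) + 0.93·e^(−0.0909·11/12) = 2.5429
Current forward F = (S − I)·e^(rT) = (136.05 − 2.5429)·e^(0.0909·13/12) = 133.5071 × 1.103487 = 147.3233
Value (long) = (F − K)·e^(−rT) = (147.3233 − 129.21) × 0.906218 = 16.4146
Value = R$16.41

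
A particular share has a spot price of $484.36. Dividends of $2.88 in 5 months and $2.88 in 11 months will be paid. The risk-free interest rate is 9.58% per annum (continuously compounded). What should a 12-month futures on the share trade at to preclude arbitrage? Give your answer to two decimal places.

$527.11

PV(dividends) I = 2.88·e^(−0.0958·5/12) + 2.88·e^(−0.0958·11/12)
I = 2.7673 + 2.6379 = 5.4052
F = (S − I)·e^(rT) = (484.36 − 5.4052) · e^(0.0958·12/12)
= 478.9548 · e^0.095800 = 478.9548 × 1.100539 = $527.11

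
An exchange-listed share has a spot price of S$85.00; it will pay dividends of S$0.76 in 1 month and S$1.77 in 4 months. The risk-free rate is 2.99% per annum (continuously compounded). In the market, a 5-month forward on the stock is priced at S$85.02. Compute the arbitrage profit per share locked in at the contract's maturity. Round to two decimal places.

S$1.50 per share

PV(dividends) I = 0.76·e^(−0.0299·1/12) + 1.77·e^(−0.0299·4/12) = 2.5106
Fair forward F* = (S − I)·e^(rT) = (85.00 − 2.5106)·e^0.012458 = 82.4894 × 1.012536 = 83.5235
Market S$85.02 > fair 83.5235: forward overpriced → cash-and-carry (borrow at r, buy the stock and collect the dividends, short the forward).
Profit at T = |F_mkt − F*| = |85.02 − 83.5235| = S$1.50 per share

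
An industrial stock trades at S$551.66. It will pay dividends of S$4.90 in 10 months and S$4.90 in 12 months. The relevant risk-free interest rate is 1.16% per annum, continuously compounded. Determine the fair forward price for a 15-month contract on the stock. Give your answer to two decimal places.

S$549.88

PV(dividends) I = 4.90·e^(−0.0116·10/12) + 4.90·e^(−0.0116·12/12)
I = 4.8529 + 4.8435 = 9.6964
F = (S − I)·e^(rT) = (551.66 − 9.6964) · e^(0.0116·15/12)
= 541.9636 · e^0.014500 = 541.9636 × 1.014606 = S$549.88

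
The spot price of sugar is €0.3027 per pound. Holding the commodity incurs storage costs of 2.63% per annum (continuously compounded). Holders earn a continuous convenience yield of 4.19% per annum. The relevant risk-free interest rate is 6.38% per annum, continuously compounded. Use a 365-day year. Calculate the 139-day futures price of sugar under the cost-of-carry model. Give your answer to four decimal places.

Net carry = r + u − y = 0.0638 + 0.0263 − 0.0419 = 0.0482
F = S·e^((r+u−y)T) = 0.3027 · e^(0.0482 × 139/365) = 0.3027 · e^0.018356
= 0.3027 × 1.018526 = €0.3083 per pound

€0.3083 per pound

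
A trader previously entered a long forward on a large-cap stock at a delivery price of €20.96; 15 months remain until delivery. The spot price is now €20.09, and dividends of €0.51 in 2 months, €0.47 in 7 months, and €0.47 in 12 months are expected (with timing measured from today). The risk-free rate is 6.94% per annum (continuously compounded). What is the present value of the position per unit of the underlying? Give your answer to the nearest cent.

-€0.52

PV(remaining dividends) I = 0.51·e^(−0.0694·2/12) + 0.47·e^(−0.0694·7/12) + 0.47·e^(−0.0694·12/12) = 1.3940
Current forward F = (S − I)·e^(rT) = (20.09 − 1.3940)·e^(0.0694·15/12) = 18.6960 × 1.090624 = 20.3903
Value (long) = (F − K)·e^(−rT) = (20.3903 − 20.96) × 0.916906 = -0.5224
Value = -€0.52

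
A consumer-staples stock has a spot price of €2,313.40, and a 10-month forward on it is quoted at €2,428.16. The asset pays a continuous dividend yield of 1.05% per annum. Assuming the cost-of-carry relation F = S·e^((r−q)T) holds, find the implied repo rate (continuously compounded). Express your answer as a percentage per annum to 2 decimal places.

From F = S·e^((r−q)T): (r − q) = ln(F/S)/T
ln(2428.16/2313.40) = ln(1.049607) = 0.048416
(r − q) = 0.048416 / (10/12) = 0.058099
r = ln(F/S)/T + q = 0.058099 + 0.0105 = 0.068599
r = 6.86%

6.86%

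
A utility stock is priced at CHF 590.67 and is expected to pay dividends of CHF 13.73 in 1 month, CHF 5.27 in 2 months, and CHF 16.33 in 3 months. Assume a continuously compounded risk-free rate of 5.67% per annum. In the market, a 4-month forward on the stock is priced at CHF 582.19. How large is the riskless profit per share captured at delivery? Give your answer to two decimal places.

PV(dividends) I = 13.73·e^(−0.0567·1/12) + 5.27·e^(−0.0567·2/12) + 16.33·e^(−0.0567·3/12) = 34.9859
Fair forward F* = (S − I)·e^(rT) = (590.67 − 34.9859)·e^0.018900 = 555.6841 × 1.019080 = 566.2866
Market CHF 582.19 > fair 566.2866: forward overpriced → cash-and-carry (borrow at r, buy the stock and collect the dividends, short the forward).
Profit at T = |F_mkt − F*| = |582.19 − 566.2866| = CHF 15.90 per share

CHF 15.90 per share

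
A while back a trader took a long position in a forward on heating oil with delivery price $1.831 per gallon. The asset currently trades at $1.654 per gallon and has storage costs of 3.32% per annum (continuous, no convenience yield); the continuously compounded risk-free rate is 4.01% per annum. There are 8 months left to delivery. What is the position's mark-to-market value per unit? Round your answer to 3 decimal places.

-$0.092 per gallon

Current fair forward for the remaining 8 months: F = S·e^((r + u)·T), (r + u) = 0.0401 + 0.0332 = 0.0733
F = 1.654 · e^(0.0733 × 8/12) = 1.654 × 1.050080 = 1.7368
Value of long forward = (F − K)·e^(−rT) = (1.7368 − 1.831) · e^(−0.0401·8/12)
= -0.0942 × 0.973621 = -0.092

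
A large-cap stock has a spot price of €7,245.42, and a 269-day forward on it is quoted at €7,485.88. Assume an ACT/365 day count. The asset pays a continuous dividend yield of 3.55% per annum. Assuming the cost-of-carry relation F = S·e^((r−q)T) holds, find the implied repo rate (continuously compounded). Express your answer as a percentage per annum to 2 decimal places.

From F = S·e^((r−q)T): (r − q) = ln(F/S)/T
ln(7485.88/7245.42) = ln(1.033188) = 0.032649
(r − q) = 0.032649 / (269/365) = 0.044301
r = ln(F/S)/T + q = 0.044301 + 0.0355 = 0.079801
r = 7.98%

7.98%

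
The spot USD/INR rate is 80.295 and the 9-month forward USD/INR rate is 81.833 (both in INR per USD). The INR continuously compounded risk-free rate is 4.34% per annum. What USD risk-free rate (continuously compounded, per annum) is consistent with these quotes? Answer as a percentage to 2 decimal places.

F = S·e^((r_INR − r_USD)T) ⇒ r_USD = r_INR − ln(F/S)/T
ln(81.833/80.295) = 0.018973; /(9/12) = 0.025297
r_USD = 0.0434 − 0.025297 = 0.018103
r_USD = 1.81%

1.81%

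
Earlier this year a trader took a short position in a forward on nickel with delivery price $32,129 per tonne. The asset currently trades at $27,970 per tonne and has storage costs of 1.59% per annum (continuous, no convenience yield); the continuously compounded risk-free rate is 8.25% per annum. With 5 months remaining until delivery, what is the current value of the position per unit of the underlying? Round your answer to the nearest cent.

$2887.42 per tonne

Current fair forward for the remaining 5 months: F = S·e^((r + u)·T), (r + u) = 0.0825 + 0.0159 = 0.0984
F = 27970 · e^(0.0984 × 5/12) = 27970 × 1.04185211 = 29140.6035
Value of long forward = (F − K)·e^(−rT) = (29140.6035 − 32129) · e^(−0.0825·5/12)
= -2988.3965 × 0.96620911 = -2887.42
Short position value = −(long value) = $2887.42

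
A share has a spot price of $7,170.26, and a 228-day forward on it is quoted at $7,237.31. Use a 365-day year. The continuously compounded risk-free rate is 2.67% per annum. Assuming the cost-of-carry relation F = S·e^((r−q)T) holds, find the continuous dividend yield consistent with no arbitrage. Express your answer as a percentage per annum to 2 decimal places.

1.18%

From F = S·e^((r−q)T): (r − q) = ln(F/S)/T
ln(7237.31/7170.26) = ln(1.009351) = 0.009308
(r − q) = 0.009308 / (228/365) = 0.014901
q = r − ln(F/S)/T = 0.0267 − 0.014901 = 0.011799
q = 1.18%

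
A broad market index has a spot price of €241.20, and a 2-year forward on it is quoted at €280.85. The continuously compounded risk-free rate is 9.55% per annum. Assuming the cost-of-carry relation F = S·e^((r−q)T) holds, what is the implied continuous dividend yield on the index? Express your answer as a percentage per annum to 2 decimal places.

From F = S·e^((r−q)T): (r − q) = ln(F/S)/T
ln(280.85/241.20) = ln(1.164386) = 0.152194
(r − q) = 0.152194 / (2) = 0.076097
q = r − ln(F/S)/T = 0.0955 − 0.076097 = 0.019403
q = 1.94%

1.94%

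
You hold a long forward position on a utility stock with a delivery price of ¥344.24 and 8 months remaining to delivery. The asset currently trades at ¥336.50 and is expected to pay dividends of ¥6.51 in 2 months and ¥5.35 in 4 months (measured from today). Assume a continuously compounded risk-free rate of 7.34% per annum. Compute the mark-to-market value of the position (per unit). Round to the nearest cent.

-¥2.95

PV(remaining dividends) I = 6.51·e^(−0.0734·2/12) + 5.35·e^(−0.0734·4/12) = 11.6515
Current forward F = (S − I)·e^(rT) = (336.50 − 11.6515)·e^(0.0734·8/12) = 324.8485 × 1.050150 = 341.1397
Value (long) = (F − K)·e^(−rT) = (341.1397 − 344.24) × 0.952245 = -2.9522
Value = -¥2.95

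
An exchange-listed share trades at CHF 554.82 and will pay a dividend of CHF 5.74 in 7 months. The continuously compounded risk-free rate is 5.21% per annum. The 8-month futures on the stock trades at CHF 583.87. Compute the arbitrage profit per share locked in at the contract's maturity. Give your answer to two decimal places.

CHF 15.21 per share

PV(dividends) I = 5.74·e^(−0.0521·7/12) = 5.5682
Fair futures F* = (S − I)·e^(rT) = (554.82 − 5.5682)·e^0.034733 = 549.2518 × 1.035343 = 568.6640
Market CHF 583.87 > fair 568.6640: forward overpriced → cash-and-carry (borrow at r, buy the stock and collect the dividends, short the forward).
Profit at T = |F_mkt − F*| = |583.87 − 568.6640| = CHF 15.21 per share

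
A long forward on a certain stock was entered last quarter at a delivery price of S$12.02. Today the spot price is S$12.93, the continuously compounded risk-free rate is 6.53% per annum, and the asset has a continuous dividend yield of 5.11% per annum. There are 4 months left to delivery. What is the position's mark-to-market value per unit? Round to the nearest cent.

Current fair forward for the remaining 4 months: F = S·e^((r − q)·T), (r − q) = 0.0653 − 0.0511 = 0.0142
F = 12.93 · e^(0.0142 × 4/12) = 12.93 × 1.004745 = 12.9914
Value of long forward = (F − K)·e^(−rT) = (12.9914 − 12.02) · e^(−0.0653·4/12)
= 0.9714 × 0.978469 = 0.95

S$0.95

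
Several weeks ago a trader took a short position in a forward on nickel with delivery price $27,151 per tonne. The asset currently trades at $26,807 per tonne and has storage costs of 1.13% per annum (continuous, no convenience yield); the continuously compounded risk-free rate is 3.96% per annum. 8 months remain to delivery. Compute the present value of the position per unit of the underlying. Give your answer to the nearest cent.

-$566.12 per tonne

Current fair forward for the remaining 8 months: F = S·e^((r + u)·T), (r + u) = 0.0396 + 0.0113 = 0.0509
F = 26807 · e^(0.0509 × 8/12) = 26807 × 1.03451564 = 27732.2608
Value of long forward = (F − K)·e^(−rT) = (27732.2608 − 27151) · e^(−0.0396·8/12)
= 581.2608 × 0.97394543 = 566.12
Short position value = −(long value) = -$566.12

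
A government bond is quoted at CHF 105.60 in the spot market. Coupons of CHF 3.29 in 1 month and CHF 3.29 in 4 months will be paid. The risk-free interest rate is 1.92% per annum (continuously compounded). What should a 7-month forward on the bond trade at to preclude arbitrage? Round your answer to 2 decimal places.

CHF 100.16

PV(coupons) I = 3.29·e^(−0.0192·1/12) + 3.29·e^(−0.0192·4/12)
I = 3.2847 + 3.2690 = 6.5537
F = (S − I)·e^(rT) = (105.60 − 6.5537) · e^(0.0192·7/12)
= 99.0463 · e^0.011200 = 99.0463 × 1.011263 = CHF 100.16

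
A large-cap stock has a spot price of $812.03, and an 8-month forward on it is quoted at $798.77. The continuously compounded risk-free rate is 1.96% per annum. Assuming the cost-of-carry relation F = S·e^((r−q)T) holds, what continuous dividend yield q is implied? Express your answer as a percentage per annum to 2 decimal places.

4.43%

From F = S·e^((r−q)T): (r − q) = ln(F/S)/T
ln(798.77/812.03) = ln(0.983671) = -0.016464
(r − q) = -0.016464 / (8/12) = -0.024696
q = r − ln(F/S)/T = 0.0196 + 0.024696 = 0.044296
q = 4.43%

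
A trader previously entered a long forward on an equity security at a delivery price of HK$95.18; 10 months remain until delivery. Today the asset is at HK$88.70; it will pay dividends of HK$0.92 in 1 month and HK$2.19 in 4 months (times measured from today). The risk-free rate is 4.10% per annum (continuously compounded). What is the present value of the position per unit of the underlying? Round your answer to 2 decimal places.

PV(remaining dividends) I = 0.92·e^(−0.0410·1/12) + 2.19·e^(−0.0410·4/12) = 3.0771
Current forward F = (S − I)·e^(rT) = (88.70 − 3.0771)·e^(0.0410·10/12) = 85.6229 × 1.034757 = 88.5989
Value (long) = (F − K)·e^(−rT) = (88.5989 − 95.18) × 0.966410 = -6.3600
Value = -HK$6.36

-HK$6.36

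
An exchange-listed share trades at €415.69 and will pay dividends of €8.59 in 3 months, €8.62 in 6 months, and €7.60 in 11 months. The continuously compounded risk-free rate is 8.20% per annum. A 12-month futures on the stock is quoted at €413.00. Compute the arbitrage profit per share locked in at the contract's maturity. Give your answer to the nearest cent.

PV(dividends) I = 8.59·e^(−0.0820·3/12) + 8.62·e^(−0.0820·6/12) + 7.60·e^(−0.0820·11/12) = 23.7391
Fair futures F* = (S − I)·e^(rT) = (415.69 − 23.7391)·e^0.082000 = 391.9509 × 1.085456 = 425.4455
Market €413.00 < fair 425.4455: forward underpriced → reverse cash-and-carry (short the stock, invest proceeds at r, pay the dividends, go long the forward).
Profit at T = |F_mkt − F*| = |413.00 − 425.4455| = €12.45 per share

€12.45 per share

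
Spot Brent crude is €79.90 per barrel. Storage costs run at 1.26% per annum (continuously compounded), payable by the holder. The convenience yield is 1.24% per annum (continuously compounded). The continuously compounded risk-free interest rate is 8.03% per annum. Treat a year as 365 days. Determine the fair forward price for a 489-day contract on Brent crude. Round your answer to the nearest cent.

€89.00 per barrel

Net carry = r + u − y = 0.0803 + 0.0126 − 0.0124 = 0.0805
F = S·e^((r+u−y)T) = 79.90 · e^(0.0805 × 489/365) = 79.90 · e^0.107848
= 79.90 × 1.113878 = €89.00 per barrel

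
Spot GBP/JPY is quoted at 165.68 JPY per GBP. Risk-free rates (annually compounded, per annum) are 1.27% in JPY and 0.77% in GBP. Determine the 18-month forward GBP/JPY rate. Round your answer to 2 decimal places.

By covered interest parity, F = S · (1+r_JPY)^T / (1+r_GBP)^T
= 165.68 × 1.019110 / 1.011572 = 165.68 × 1.007452
F = 166.91 JPY per GBP

166.91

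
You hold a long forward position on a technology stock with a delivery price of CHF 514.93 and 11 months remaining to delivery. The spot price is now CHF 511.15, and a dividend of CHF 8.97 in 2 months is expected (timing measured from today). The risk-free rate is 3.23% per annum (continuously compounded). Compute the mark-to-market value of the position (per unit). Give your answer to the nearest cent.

CHF 2.32

PV(remaining dividends) I = 8.97·e^(−0.0323·2/12) = 8.9218
Current forward F = (S − I)·e^(rT) = (511.15 − 8.9218)·e^(0.0323·11/12) = 502.2282 × 1.030051 = 517.3207
Value (long) = (F − K)·e^(−rT) = (517.3207 − 514.93) × 0.970826 = 2.3210
Value = CHF 2.32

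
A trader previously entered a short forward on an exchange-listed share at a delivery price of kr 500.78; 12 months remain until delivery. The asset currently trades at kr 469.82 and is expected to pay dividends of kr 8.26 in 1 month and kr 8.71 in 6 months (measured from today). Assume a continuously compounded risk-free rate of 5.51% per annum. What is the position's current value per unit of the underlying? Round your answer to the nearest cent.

PV(remaining dividends) I = 8.26·e^(−0.0551·1/12) + 8.71·e^(−0.0551·6/12) = 16.6955
Current forward F = (S − I)·e^(rT) = (469.82 − 16.6955)·e^(0.0551·12/12) = 453.1245 × 1.056646 = 478.7922
Value (long) = (F − K)·e^(−rT) = (478.7922 − 500.78) × 0.946391 = -20.8091
Short position value = −(long value) = kr 20.81

kr 20.81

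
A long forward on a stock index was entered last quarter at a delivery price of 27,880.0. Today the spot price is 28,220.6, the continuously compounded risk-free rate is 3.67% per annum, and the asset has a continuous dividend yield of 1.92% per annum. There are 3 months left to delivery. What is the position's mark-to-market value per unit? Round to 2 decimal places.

Current fair forward for the remaining 3 months: F = S·e^((r − q)·T), (r − q) = 0.0367 − 0.0192 = 0.0175
F = 28220.6 · e^(0.0175 × 3/12) = 28220.6 × 1.00438458 = 28344.3355
Value of long forward = (F − K)·e^(−rT) = (28344.3355 − 27880.0) · e^(−0.0367·3/12)
= 464.3355 × 0.99086696 = 460.09

460.09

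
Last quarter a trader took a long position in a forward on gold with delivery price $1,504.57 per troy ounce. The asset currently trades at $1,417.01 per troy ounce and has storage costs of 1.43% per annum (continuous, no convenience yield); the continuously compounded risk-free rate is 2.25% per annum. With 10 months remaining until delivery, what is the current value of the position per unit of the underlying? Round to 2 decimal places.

-$42.63 per troy ounce

Current fair forward for the remaining 10 months: F = S·e^((r + u)·T), (r + u) = 0.0225 + 0.0143 = 0.0368
F = 1417.01 · e^(0.0368 × 10/12) = 1417.01 × 1.03114173 = 1461.1381
Value of long forward = (F − K)·e^(−rT) = (1461.1381 − 1504.57) · e^(−0.0225·10/12)
= -43.4319 × 0.98142469 = -42.63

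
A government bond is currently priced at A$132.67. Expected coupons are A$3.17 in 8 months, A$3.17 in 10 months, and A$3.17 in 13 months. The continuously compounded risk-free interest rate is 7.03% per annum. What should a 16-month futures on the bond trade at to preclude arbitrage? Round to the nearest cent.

PV(coupons) I = 3.17·e^(−0.0703·8/12) + 3.17·e^(−0.0703·10/12) + 3.17·e^(−0.0703·13/12)
I = 3.0249 + 2.9896 + 2.9375 = 8.9520
F = (S − I)·e^(rT) = (132.67 − 8.9520) · e^(0.0703·16/12)
= 123.7180 · e^0.093733 = 123.7180 × 1.098266 = A$135.88

A$135.88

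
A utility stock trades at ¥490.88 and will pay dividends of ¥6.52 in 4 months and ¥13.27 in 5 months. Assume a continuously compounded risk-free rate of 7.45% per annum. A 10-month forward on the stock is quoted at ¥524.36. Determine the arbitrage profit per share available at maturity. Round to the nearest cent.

PV(dividends) I = 6.52·e^(−0.0745·4/12) + 13.27·e^(−0.0745·5/12) = 19.2245
Fair forward F* = (S − I)·e^(rT) = (490.88 − 19.2245)·e^0.062083 = 471.6555 × 1.064051 = 501.8655
Market ¥524.36 > fair 501.8655: forward overpriced → cash-and-carry (borrow at r, buy the stock and collect the dividends, short the forward).
Profit at T = |F_mkt − F*| = |524.36 − 501.8655| = ¥22.49 per share

¥22.49 per share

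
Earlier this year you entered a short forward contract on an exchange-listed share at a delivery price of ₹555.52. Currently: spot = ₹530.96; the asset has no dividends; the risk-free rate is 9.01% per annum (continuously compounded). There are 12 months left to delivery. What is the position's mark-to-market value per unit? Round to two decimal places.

Current fair forward for the remaining 12 months: F = S·e^(r·T), r = 0.0901
F = 530.96 · e^(0.0901 × 12/12) = 530.96 × 1.094284 = 581.0210
Value of long forward = (F − K)·e^(−rT) = (581.0210 − 555.52) · e^(−0.0901·12/12)
= 25.5010 × 0.913840 = 23.30
Short position value = −(long value) = -₹23.30

-₹23.30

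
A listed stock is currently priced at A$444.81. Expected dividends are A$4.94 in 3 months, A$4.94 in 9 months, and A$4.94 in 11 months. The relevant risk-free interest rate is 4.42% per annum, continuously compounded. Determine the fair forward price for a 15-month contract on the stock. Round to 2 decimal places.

A$454.85

PV(dividends) I = 4.94·e^(−0.0442·3/12) + 4.94·e^(−0.0442·9/12) + 4.94·e^(−0.0442·11/12)
I = 4.8857 + 4.7789 + 4.7438 = 14.4084
F = (S − I)·e^(rT) = (444.81 − 14.4084) · e^(0.0442·15/12)
= 430.4016 · e^0.055250 = 430.4016 × 1.056805 = A$454.85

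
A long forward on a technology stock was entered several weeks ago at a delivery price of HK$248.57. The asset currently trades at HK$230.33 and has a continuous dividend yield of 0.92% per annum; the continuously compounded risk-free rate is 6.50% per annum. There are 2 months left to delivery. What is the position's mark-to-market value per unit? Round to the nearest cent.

-HK$15.91

Current fair forward for the remaining 2 months: F = S·e^((r − q)·T), (r − q) = 0.0650 − 0.0092 = 0.0558
F = 230.33 · e^(0.0558 × 2/12) = 230.33 × 1.009343 = 232.4820
Value of long forward = (F − K)·e^(−rT) = (232.4820 − 248.57) · e^(−0.0650·2/12)
= -16.0880 × 0.989225 = -15.91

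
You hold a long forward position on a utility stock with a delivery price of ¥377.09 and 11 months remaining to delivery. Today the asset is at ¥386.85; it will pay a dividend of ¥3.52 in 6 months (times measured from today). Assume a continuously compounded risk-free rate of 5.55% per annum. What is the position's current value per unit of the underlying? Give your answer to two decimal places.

¥25.04

PV(remaining dividends) I = 3.52·e^(−0.0555·6/12) = 3.4237
Current forward F = (S − I)·e^(rT) = (386.85 − 3.4237)·e^(0.0555·11/12) = 383.4263 × 1.052191 = 403.4377
Value (long) = (F − K)·e^(−rT) = (403.4377 − 377.09) × 0.950397 = 25.0408
Value = ¥25.04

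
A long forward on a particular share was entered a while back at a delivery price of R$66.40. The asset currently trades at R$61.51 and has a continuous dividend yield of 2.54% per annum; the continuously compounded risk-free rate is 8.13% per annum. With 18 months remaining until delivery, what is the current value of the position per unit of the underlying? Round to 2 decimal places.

Current fair forward for the remaining 18 months: F = S·e^((r − q)·T), (r − q) = 0.0813 − 0.0254 = 0.0559
F = 61.51 · e^(0.0559 × 18/12) = 61.51 × 1.087466 = 66.8900
Value of long forward = (F − K)·e^(−rT) = (66.8900 − 66.40) · e^(−0.0813·18/12)
= 0.4900 × 0.885193 = 0.43

R$0.43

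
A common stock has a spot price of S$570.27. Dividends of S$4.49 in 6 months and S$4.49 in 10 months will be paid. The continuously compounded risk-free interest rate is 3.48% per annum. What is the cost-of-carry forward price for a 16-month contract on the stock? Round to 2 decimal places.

S$588.16

PV(dividends) I = 4.49·e^(−0.0348·6/12) + 4.49·e^(−0.0348·10/12)
I = 4.4125 + 4.3617 = 8.7742
F = (S − I)·e^(rT) = (570.27 − 8.7742) · e^(0.0348·16/12)
= 561.4958 · e^0.046400 = 561.4958 × 1.047493 = S$588.16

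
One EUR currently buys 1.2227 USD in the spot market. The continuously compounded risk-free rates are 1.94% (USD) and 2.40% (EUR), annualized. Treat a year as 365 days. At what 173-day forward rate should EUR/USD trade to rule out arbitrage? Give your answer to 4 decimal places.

1.2200

F = S·e^((r_USD − r_EUR)T) = 1.2227 · e^((0.0194 − 0.0240) × 173/365)
= 1.2227 · e^-0.002180 = 1.2227 × 0.997822
F = 1.2200 USD per EUR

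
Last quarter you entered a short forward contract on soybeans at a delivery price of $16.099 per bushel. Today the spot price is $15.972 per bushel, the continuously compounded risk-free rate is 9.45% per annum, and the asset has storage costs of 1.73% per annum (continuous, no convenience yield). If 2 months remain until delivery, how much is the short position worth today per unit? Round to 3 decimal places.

-$0.171 per bushel

Current fair forward for the remaining 2 months: F = S·e^((r + u)·T), (r + u) = 0.0945 + 0.0173 = 0.1118
F = 15.972 · e^(0.1118 × 2/12) = 15.972 × 1.018808 = 16.2724
Value of long forward = (F − K)·e^(−rT) = (16.2724 − 16.099) · e^(−0.0945·2/12)
= 0.1734 × 0.984373 = 0.171
Short position value = −(long value) = -$0.171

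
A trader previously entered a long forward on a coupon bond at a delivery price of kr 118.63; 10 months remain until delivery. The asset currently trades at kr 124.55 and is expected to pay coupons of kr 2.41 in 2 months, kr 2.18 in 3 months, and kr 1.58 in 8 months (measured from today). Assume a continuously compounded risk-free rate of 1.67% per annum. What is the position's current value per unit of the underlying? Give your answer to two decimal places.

PV(remaining coupons) I = 2.41·e^(−0.0167·2/12) + 2.18·e^(−0.0167·3/12) + 1.58·e^(−0.0167·8/12) = 6.1367
Current forward F = (S − I)·e^(rT) = (124.55 − 6.1367)·e^(0.0167·10/12) = 118.4133 × 1.014014 = 120.0727
Value (long) = (F − K)·e^(−rT) = (120.0727 − 118.63) × 0.986180 = 1.4228
Value = kr 1.42

kr 1.42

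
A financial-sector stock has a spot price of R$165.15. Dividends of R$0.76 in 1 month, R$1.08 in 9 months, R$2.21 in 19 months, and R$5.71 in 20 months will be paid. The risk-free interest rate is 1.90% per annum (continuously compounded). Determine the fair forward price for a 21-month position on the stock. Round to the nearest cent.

PV(dividends) I = 0.76·e^(−0.0190·1/12) + 1.08·e^(−0.0190·9/12) + 2.21·e^(−0.0190·19/12) + 5.71·e^(−0.0190·20/12)
I = 0.7588 + 1.0647 + 2.1445 + 5.5320 = 9.5000
F = (S − I)·e^(rT) = (165.15 − 9.5000) · e^(0.0190·21/12)
= 155.6500 · e^0.033250 = 155.6500 × 1.033809 = R$160.91

R$160.91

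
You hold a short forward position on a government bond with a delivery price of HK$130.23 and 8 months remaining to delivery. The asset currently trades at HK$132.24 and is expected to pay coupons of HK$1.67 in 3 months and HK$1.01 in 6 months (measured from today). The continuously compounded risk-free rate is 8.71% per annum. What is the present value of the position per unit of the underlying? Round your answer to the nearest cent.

-HK$6.76

PV(remaining coupons) I = 1.67·e^(−0.0871·3/12) + 1.01·e^(−0.0871·6/12) = 2.6010
Current forward F = (S − I)·e^(rT) = (132.24 − 2.6010)·e^(0.0871·8/12) = 129.6390 × 1.059786 = 137.3896
Value (long) = (F − K)·e^(−rT) = (137.3896 − 130.23) × 0.943587 = 6.7557
Short position value = −(long value) = -HK$6.76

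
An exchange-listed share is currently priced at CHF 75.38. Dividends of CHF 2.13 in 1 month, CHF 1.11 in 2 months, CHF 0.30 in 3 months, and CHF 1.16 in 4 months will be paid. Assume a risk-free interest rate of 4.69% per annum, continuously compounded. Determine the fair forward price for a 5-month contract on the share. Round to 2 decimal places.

PV(dividends) I = 2.13·e^(−0.0469·1/12) + 1.11·e^(−0.0469·2/12) + 0.30·e^(−0.0469·3/12) + 1.16·e^(−0.0469·4/12)
I = 2.1217 + 1.1014 + 0.2965 + 1.1420 = 4.6616
F = (S − I)·e^(rT) = (75.38 − 4.6616) · e^(0.0469·5/12)
= 70.7184 · e^0.019542 = 70.7184 × 1.019734 = CHF 72.11

CHF 72.11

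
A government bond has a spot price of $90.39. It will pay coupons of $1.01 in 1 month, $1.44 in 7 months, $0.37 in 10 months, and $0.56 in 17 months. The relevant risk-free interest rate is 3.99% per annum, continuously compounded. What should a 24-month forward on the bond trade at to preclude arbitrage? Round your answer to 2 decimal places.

PV(coupons) I = 1.01·e^(−0.0399·1/12) + 1.44·e^(−0.0399·7/12) + 0.37·e^(−0.0399·10/12) + 0.56·e^(−0.0399·17/12)
I = 1.0066 + 1.4069 + 0.3579 + 0.5292 = 3.3006
F = (S − I)·e^(rT) = (90.39 − 3.3006) · e^(0.0399·24/12)
= 87.0894 · e^0.079800 = 87.0894 × 1.083070 = $94.32

$94.32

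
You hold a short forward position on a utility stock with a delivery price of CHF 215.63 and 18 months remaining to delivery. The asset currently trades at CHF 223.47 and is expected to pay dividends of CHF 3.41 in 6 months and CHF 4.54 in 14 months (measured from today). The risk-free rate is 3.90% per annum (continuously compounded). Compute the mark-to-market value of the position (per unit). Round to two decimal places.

-CHF 12.41

PV(remaining dividends) I = 3.41·e^(−0.0390·6/12) + 4.54·e^(−0.0390·14/12) = 7.6822
Current forward F = (S − I)·e^(rT) = (223.47 − 7.6822)·e^(0.0390·18/12) = 215.7878 × 1.060245 = 228.7879
Value (long) = (F − K)·e^(−rT) = (228.7879 − 215.63) × 0.943178 = 12.4102
Short position value = −(long value) = -CHF 12.41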